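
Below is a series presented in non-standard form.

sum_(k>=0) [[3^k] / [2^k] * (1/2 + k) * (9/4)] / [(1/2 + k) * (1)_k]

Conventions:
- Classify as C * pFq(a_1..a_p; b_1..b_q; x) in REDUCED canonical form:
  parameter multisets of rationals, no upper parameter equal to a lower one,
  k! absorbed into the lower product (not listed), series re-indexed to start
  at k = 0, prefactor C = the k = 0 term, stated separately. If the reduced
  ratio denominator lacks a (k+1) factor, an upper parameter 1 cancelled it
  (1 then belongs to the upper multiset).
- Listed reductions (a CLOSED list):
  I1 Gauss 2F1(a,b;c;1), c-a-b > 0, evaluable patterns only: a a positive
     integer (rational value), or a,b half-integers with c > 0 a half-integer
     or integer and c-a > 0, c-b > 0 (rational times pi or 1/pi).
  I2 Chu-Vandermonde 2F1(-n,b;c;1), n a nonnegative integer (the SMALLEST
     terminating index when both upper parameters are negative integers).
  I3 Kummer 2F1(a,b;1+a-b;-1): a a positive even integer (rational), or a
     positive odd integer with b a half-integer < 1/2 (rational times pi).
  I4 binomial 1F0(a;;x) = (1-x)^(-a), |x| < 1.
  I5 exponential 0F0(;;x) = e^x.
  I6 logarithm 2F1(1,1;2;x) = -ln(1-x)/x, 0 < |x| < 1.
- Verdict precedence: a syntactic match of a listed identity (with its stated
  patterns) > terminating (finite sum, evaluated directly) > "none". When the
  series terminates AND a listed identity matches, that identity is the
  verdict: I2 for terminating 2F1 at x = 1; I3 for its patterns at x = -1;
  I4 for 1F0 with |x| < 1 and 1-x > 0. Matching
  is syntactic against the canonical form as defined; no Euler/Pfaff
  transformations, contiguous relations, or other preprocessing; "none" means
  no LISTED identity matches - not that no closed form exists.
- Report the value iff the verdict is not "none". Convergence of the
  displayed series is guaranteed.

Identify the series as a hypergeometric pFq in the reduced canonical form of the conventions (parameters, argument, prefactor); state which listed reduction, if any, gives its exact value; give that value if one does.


x = 3/2 here; the reduced form reads 0F0, upper {-}, lower {-}, C = 9/4. Verdict: the exponential series (I5) applies (the 0F0 exponential series at x = 3/2). Hence: (9/4) * e^(3/2).

First insight: t_0 = 9/4 here, and striking the common factor k + 1/2 reduces the term (C = 9/4, x = 3/2).
Consecutive-term ratio: r(k) = (3/2) * 1 / [(k+1)] - poly over poly, x = (3/2) from leading terms; C = 9/4 at k = 0.


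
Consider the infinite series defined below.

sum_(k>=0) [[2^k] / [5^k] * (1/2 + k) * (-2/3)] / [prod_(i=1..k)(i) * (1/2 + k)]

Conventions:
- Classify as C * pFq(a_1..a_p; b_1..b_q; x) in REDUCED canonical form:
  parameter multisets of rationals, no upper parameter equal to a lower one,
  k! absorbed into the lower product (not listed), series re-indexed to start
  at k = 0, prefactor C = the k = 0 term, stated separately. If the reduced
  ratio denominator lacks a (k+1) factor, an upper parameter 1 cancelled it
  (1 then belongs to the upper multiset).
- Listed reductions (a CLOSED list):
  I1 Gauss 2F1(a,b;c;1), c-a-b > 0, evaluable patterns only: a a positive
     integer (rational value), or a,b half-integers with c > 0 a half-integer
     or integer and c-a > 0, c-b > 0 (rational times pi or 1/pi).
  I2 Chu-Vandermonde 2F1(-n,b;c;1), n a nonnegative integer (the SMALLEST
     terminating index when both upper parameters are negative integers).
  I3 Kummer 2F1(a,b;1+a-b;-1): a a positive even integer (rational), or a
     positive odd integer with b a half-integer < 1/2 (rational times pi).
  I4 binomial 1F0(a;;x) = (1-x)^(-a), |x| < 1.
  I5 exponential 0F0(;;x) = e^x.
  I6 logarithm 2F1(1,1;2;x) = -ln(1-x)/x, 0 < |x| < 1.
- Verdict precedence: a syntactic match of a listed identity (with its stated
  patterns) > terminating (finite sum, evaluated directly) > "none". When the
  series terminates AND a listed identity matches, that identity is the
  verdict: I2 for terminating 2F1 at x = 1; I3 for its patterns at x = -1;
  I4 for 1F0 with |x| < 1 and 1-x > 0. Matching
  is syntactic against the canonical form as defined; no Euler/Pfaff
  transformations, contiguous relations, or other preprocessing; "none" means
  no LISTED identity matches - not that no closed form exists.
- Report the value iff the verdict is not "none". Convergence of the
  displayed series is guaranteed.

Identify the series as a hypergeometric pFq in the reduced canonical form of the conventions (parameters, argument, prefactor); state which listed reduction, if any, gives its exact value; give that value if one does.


The series (x = 2/5) is 0F0: upper {-}, lower {-}, prefactor -2/3. Verdict at x = 2/5: the I5 exponential reduction matches (the 0F0 exponential series at x = 2/5). Value: (-2/3) * e^(2/5).

Key observation: t_0 being -2/3, the two geometric factors (prefactor -2/3) combine into one argument.
Consecutive-term ratio: r(k) = (2/5) * 1 / [(k+1)] - rational in k. x = (2/5); t_0 = -2/3; negate the roots.


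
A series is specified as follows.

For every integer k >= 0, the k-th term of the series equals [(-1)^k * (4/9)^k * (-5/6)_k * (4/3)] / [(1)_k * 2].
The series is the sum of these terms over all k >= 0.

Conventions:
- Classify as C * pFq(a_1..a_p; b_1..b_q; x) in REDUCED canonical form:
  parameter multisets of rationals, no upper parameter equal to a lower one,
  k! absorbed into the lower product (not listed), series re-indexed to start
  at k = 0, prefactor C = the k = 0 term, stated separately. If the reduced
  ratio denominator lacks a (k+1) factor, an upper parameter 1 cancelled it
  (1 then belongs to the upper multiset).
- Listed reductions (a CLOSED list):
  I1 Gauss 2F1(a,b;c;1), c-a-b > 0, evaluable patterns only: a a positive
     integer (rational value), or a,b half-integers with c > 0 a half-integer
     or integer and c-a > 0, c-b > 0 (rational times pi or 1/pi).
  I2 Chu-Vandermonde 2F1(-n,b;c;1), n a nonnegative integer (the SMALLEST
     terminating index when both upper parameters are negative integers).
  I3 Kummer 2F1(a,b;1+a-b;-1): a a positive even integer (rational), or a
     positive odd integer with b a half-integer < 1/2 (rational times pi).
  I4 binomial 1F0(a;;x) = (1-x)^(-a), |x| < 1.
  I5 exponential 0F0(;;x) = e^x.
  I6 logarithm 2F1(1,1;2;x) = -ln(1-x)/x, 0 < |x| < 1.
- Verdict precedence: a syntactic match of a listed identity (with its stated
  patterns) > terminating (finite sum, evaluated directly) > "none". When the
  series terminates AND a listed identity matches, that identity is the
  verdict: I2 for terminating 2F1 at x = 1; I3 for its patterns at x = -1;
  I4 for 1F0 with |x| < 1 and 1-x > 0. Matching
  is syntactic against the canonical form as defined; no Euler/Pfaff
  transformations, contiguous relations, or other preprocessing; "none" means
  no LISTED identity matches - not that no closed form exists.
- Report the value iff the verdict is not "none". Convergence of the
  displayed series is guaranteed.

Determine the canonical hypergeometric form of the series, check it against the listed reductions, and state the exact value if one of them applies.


The series (x = -4/9) is 1F0: upper {-5/6}, lower {-}, prefactor 2/3. Verdict (x = -4/9): the I4 binomial reduction applies (the 1F0 binomial series: exponent 5/6, x = -4/9). Hence: (2/3) * (13/9)^(5/6).

The tell: x = (-4/9) and (1)_k (C = 2/3) is k! itself.
Adjacent-term ratio: r(k) = (-4/9) * (k-5/6) / [(k+1)] - poly over poly, x = (-4/9) from leading terms; C = 2/3 at k = 0.


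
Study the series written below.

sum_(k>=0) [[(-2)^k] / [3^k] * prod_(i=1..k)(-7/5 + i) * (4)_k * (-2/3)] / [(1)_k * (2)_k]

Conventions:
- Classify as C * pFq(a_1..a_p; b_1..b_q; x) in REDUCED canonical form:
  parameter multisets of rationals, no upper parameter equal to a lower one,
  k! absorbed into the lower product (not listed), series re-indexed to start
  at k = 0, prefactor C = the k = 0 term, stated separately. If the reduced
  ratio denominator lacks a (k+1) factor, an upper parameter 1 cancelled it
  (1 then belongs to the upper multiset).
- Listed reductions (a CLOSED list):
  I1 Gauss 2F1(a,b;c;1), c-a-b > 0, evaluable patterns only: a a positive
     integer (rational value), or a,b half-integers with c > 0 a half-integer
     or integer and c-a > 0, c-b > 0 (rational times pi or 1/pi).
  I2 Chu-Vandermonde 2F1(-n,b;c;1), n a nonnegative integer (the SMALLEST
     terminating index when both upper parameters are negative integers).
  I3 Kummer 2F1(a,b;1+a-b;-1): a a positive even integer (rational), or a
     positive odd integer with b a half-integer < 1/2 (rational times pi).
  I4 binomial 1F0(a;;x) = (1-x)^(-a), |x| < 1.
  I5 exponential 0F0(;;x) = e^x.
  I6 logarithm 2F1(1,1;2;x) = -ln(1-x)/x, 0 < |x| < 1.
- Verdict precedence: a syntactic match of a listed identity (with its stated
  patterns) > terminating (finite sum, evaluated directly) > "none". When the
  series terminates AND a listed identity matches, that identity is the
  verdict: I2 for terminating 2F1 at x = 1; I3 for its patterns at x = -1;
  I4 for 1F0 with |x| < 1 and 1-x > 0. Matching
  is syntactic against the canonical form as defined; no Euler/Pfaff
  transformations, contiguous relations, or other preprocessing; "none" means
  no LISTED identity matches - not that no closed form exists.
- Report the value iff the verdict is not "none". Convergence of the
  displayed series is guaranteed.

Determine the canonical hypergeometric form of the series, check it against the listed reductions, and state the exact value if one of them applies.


Key observation: from the first term -2/3: (1)_k (C = -2/3) is k! itself.
Adjacent-term ratio: r(k) = (-2/3) * (k-2/5) (k+4) / [(k+2) (k+1)] - rational in k, leading ratio (-2/3); with t_0 = -2/3, classification follows.

Prefactor -2/3, argument -2/3: 2F1 with upper {-2/5, 4} over lower {2}. Verdict: none here - no I1-I6 shape fits x = -2/3 with lower {2}.


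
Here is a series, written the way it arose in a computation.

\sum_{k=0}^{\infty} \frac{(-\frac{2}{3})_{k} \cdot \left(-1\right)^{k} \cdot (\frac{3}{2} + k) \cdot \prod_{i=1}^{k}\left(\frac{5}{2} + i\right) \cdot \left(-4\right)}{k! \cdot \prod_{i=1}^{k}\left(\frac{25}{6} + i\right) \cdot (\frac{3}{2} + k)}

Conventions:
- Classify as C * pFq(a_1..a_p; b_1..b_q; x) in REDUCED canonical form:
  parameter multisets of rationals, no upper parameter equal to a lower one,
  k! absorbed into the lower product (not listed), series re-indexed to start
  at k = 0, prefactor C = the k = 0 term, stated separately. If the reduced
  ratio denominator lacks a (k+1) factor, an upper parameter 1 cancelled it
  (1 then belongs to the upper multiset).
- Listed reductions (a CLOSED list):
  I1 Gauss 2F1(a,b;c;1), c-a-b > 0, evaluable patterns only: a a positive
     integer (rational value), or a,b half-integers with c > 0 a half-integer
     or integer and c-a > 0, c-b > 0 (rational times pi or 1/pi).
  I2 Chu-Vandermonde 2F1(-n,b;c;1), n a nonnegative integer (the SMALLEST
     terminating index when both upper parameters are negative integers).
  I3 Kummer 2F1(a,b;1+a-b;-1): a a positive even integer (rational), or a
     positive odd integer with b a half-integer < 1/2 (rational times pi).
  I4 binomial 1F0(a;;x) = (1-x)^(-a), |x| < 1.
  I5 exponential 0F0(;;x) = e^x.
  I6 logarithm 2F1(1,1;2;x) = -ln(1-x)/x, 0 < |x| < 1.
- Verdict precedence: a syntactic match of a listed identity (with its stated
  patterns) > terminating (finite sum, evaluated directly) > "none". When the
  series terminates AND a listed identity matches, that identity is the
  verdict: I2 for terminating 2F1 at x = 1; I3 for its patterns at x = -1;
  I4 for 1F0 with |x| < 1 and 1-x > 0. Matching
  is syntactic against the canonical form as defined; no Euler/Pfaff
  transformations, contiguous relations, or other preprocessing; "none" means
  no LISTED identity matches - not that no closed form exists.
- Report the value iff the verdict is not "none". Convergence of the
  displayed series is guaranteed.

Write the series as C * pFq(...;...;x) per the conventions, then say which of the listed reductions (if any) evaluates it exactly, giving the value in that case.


At argument -1: a 2F1 with upper {-\frac{2}{3}, \frac{7}{2}}, lower {\frac{31}{6}}, scaled by C = -4. Verdict: none. No listed pattern accepts 2F1(-\frac{2}{3}, \frac{7}{2}; \frac{31}{6}; -1).

Key step: x = -1 and the lower running product (C = -4) is a rising factorial.
Step ratio: r(k) = -1 * (k-\frac{2}{3}) (k+\frac{7}{2}) / [(k+\frac{31}{6}) (k+1)] ; factor over Q: parameters, x = -1, and C = -4.


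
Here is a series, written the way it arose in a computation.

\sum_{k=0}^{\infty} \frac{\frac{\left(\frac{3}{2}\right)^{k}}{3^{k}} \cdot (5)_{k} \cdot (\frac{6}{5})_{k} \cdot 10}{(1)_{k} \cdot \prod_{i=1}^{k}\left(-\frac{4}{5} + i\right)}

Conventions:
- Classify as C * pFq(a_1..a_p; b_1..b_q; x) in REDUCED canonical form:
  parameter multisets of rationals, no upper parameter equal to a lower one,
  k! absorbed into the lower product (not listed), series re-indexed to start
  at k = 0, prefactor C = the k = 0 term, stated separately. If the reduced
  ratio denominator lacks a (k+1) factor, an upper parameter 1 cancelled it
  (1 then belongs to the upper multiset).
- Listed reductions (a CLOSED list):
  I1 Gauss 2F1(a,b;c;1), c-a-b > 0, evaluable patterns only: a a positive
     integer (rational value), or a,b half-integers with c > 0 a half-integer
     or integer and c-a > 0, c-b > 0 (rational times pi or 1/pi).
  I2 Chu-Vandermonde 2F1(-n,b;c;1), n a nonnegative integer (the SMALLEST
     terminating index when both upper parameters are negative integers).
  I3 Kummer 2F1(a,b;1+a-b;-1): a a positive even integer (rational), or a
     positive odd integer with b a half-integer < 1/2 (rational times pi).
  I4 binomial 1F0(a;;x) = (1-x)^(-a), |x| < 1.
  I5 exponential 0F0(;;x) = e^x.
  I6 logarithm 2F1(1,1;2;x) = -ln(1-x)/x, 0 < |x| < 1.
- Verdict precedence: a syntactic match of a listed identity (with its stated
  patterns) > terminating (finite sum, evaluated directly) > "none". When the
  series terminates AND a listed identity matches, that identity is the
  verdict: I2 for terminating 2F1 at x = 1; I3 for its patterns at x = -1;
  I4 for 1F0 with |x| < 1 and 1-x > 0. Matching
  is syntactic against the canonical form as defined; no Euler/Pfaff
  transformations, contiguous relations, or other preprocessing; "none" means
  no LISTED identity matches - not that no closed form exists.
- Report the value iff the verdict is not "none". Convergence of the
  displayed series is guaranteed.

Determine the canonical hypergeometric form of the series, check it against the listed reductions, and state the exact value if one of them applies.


With C = 10: the canonical form is 2F1(\frac{6}{5}, 5; \frac{1}{5}; \frac{1}{2}). Verdict: none. A 2F1 with upper {\frac{6}{5}, 5} fits none of I1-I6 at x = \frac{1}{2}; the sum runs forever.

Structural cue: t_0 being 10, the lower running product (C = 10) is a rising factorial.
Ratio: r(k) = \frac{1}{2} * (k+\frac{6}{5}) (k+5) / [(k+\frac{1}{5}) (k+1)] - rational in k, leading ratio \frac{1}{2}; with t_0 = 10, classification follows.


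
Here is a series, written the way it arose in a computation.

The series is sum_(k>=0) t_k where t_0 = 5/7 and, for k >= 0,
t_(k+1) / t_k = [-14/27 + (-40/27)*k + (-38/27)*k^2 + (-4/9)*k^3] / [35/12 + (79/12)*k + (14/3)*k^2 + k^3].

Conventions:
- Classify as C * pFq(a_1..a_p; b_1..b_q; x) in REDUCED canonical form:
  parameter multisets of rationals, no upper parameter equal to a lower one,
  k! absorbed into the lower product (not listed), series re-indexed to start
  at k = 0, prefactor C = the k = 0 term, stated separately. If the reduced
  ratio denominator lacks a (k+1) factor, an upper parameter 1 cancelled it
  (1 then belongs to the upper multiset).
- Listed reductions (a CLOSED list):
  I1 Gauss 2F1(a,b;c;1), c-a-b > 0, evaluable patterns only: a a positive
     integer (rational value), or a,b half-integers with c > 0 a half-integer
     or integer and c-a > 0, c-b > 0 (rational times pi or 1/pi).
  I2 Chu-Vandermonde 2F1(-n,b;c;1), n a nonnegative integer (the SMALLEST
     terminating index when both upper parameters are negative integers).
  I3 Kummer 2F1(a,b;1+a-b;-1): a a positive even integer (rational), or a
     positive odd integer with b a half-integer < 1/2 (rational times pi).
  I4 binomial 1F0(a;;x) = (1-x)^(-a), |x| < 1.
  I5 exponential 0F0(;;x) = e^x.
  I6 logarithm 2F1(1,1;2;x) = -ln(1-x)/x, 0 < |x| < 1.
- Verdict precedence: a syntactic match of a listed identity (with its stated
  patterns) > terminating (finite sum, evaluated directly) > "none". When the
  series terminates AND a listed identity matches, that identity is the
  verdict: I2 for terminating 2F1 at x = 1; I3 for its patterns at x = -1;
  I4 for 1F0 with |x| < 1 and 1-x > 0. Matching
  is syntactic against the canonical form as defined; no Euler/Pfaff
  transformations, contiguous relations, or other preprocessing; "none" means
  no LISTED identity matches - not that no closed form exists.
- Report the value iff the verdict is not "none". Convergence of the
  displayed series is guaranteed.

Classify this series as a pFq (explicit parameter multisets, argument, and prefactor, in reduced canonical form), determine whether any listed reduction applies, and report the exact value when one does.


The series (x = -4/9) is 2F1: upper {1, 1}, lower {5/2}, prefactor 5/7. Verdict: none. No listed pattern accepts 2F1(1, 1; 5/2; -4/9).

The tell: x = (-4/9) and factor the ratio over Q (prefactor 5/7): negated roots = parameters.
Term ratio: r(k) = (-4/9) * (k+1) (k+1) / [(k+5/2) (k+1)] - rational in k. x = (-4/9); t_0 = 5/7; negate the roots.


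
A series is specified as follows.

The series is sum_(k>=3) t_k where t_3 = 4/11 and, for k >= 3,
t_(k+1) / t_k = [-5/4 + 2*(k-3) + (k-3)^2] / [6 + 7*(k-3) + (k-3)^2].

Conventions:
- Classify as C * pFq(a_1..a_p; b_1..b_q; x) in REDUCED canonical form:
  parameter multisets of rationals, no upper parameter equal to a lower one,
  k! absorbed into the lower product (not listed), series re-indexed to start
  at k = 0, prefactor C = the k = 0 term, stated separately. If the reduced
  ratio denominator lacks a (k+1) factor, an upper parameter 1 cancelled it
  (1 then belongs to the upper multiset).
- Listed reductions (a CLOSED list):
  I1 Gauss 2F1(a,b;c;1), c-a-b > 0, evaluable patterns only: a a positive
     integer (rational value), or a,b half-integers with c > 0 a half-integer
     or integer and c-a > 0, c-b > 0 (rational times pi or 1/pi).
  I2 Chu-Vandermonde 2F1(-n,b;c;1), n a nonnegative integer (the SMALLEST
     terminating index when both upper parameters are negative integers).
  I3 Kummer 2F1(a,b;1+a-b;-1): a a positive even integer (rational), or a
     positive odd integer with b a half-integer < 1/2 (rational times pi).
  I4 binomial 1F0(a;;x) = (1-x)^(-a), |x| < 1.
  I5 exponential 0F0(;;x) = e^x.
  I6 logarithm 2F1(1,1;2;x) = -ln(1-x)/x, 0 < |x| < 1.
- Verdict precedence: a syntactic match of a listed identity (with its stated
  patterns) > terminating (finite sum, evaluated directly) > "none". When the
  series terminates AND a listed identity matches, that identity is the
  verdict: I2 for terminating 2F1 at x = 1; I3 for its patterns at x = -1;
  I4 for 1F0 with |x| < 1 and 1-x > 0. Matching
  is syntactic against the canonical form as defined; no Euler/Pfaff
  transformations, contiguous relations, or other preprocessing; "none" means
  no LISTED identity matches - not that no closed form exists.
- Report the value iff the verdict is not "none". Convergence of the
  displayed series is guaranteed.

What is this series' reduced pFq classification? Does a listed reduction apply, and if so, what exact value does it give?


Key observation: from the first term 4/11: roots of the ratio polynomials (C = 4/11) are the negated parameters.
Step ratio: r(k) = 1 * (k-1/2) (k+5/2) / [(k+6) (k+1)] - rational in k, leading ratio 1; with t_0 = 4/11, classification follows.

Canonical form: C = 4/11 times 2F1 with upper {-1/2, 5/2}, lower {6}, x = 1. Verdict: this is Gauss (I1, half-integer pattern) (x = 1; upper {-1/2, 5/2} half-integers, c = 6 in the evaluable pattern). Exact value: (32768/38115) / pi.


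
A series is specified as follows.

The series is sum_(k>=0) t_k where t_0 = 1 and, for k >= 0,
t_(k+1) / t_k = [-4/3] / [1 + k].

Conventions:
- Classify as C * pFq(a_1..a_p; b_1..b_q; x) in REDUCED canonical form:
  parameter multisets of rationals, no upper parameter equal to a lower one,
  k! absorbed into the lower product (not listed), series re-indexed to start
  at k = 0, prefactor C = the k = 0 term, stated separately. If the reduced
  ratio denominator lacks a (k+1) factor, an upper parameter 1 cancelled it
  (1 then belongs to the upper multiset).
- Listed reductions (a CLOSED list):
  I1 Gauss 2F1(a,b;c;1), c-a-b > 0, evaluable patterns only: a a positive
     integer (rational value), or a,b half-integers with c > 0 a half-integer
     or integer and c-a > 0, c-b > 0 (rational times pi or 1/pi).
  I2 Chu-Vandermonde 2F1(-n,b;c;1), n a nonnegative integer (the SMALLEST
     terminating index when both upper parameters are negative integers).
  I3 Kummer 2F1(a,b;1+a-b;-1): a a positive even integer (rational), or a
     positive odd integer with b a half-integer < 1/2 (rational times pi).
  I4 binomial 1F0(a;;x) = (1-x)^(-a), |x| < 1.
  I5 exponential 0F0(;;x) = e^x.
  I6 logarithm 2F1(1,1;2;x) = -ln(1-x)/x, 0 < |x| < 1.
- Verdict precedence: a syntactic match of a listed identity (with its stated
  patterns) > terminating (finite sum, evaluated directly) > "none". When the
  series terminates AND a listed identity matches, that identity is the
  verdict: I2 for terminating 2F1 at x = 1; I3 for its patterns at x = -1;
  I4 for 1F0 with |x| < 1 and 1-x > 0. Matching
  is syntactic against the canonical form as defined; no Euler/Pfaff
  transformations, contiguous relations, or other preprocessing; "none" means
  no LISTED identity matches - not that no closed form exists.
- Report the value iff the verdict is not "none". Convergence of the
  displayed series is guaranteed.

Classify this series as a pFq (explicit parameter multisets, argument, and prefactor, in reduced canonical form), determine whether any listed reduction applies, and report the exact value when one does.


Classification (C = 1): 0F0 with upper {-}, lower {-}, argument x = -4/3. Verdict: this is the exponential series (I5) (the 0F0 exponential series at x = -4/3). Hence: e^(-4/3).

Structural cue: x = (-4/3) and factor the ratio over Q (C = 1, x = -4/3): negated roots = parameters.
Adjacent-term ratio: r(k) = (-4/3) * 1 / [(k+1)] - rational in k. x = (-4/3); t_0 = 1; negate the roots.


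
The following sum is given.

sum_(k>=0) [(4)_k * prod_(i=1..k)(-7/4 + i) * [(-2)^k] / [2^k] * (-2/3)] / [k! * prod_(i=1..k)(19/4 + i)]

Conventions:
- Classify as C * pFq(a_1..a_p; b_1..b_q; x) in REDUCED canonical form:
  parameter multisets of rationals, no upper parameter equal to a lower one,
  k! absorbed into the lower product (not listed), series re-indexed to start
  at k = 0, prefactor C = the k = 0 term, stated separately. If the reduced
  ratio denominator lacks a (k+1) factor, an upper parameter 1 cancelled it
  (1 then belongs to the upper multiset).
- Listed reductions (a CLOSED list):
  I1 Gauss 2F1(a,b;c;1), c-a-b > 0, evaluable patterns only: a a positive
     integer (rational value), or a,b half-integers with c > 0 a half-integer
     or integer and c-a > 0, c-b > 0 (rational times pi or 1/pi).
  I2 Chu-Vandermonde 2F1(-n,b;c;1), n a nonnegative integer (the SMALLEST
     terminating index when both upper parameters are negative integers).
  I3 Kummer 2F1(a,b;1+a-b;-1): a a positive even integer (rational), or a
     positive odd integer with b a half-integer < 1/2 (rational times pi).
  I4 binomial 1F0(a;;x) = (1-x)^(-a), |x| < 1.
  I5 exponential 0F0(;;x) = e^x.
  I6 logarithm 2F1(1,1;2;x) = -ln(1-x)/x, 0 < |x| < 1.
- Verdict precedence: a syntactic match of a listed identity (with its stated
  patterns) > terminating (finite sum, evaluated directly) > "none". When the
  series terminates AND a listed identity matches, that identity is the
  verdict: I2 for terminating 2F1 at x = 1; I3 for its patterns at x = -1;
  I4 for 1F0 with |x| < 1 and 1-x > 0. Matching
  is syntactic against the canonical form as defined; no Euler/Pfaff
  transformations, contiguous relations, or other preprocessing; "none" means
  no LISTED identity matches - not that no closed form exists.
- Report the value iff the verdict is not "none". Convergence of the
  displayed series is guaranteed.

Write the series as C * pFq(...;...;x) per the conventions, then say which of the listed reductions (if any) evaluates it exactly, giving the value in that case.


With C = -2/3: the canonical form is 2F1(-3/4, 4; 23/4; -1). Verdict: the Kummer evaluation I3 matches (x = -1; c = 23/4 equals 1+a-b for upper {-3/4, 4}: listed pattern). Value: -95/96.

Structural cue: with t_0 = -2/3, the two k-th powers (C = -2/3, x = -1) combine into one argument.
Ratio: r(k) = (-1) * (k-3/4) (k+4) / [(k+23/4) (k+1)] - rational in k. x = (-1); t_0 = -2/3; negate the roots.


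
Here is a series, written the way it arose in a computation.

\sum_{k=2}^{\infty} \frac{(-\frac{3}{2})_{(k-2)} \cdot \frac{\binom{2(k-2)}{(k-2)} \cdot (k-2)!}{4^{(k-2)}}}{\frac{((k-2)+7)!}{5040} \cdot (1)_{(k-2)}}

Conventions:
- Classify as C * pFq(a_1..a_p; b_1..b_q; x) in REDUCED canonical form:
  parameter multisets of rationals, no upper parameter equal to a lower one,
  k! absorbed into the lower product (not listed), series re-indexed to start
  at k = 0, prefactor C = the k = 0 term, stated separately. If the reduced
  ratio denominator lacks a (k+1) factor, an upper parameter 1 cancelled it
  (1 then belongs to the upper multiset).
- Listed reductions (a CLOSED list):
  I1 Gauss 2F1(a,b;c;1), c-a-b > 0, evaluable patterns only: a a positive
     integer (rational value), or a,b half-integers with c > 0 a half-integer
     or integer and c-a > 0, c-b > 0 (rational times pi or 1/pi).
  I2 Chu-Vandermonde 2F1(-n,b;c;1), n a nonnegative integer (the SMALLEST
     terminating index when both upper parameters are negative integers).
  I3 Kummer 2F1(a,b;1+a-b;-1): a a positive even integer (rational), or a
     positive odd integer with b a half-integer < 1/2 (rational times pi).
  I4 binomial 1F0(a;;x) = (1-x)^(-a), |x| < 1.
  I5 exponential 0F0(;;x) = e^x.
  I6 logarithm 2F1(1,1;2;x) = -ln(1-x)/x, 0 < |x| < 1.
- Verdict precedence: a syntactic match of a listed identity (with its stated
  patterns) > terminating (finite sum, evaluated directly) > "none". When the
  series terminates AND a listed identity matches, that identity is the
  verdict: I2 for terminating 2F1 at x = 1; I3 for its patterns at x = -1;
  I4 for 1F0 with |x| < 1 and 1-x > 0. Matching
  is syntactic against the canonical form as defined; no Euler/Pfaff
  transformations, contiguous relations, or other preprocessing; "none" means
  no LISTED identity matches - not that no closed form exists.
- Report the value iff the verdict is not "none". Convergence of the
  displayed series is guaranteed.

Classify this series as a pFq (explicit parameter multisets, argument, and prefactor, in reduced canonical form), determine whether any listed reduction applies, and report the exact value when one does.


Structural cue: from the first term 1: C(2k,k) (C = 1, x = 1) equals 4^k (1/2)_k / k!.
Consecutive-term ratio: r(k) = 1 * (k-\frac{3}{2}) (k+\frac{1}{2}) / [(k+8) (k+1)] - rational in k, leading ratio 1; with t_0 = 1, classification follows.

Prefactor 1, argument 1: 2F1 with upper {-\frac{3}{2}, \frac{1}{2}} over lower {8}. Verdict: this is Gauss's theorem I1 (half-integer case) (x = 1; upper {-\frac{3}{2}, \frac{1}{2}} half-integers, c = 8 in the evaluable pattern). Sum: \frac{134217728}{46930455} / \pi.


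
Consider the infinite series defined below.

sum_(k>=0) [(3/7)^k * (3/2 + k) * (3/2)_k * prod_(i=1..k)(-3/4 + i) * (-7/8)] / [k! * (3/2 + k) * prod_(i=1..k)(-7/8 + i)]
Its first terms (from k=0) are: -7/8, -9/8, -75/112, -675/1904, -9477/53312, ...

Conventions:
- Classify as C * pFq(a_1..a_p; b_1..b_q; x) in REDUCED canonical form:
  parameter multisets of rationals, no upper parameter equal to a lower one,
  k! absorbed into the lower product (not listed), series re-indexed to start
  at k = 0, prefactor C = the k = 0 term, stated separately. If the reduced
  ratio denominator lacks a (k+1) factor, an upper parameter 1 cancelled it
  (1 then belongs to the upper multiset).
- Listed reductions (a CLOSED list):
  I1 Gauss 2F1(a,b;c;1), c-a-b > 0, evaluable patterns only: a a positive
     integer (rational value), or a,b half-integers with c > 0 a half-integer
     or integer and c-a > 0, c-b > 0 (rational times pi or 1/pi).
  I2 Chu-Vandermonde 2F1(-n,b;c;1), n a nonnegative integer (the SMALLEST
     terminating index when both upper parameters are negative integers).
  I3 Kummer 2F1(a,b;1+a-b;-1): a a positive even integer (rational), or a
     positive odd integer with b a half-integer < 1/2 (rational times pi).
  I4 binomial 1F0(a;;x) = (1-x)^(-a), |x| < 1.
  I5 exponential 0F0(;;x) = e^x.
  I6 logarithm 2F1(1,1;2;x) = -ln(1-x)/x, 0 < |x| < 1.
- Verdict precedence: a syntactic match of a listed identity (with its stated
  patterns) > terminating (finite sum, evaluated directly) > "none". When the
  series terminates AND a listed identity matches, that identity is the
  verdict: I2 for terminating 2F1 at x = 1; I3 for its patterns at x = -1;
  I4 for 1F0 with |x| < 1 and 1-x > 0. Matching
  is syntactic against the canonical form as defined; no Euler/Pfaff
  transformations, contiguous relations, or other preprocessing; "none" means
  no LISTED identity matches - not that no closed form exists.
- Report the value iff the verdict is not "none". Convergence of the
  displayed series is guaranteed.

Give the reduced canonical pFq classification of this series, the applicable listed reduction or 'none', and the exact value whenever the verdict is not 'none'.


Reduced: x = 3/7, 2F1, upper = {1/4, 3/2}, lower = {1/8}, C = -7/8. Verdict: none. Every listed pattern misses the 2F1 form at 3/7, upper {1/4, 3/2}.

The tell: from the first term -7/8: the running product (prefactor -7/8) telescopes to a rising factorial.
Ratio: r(k) = (3/7) * (k+1/4) (k+3/2) / [(k+1/8) (k+1)] - rational; roots negated = parameters, x = (3/7), C = -7/8.


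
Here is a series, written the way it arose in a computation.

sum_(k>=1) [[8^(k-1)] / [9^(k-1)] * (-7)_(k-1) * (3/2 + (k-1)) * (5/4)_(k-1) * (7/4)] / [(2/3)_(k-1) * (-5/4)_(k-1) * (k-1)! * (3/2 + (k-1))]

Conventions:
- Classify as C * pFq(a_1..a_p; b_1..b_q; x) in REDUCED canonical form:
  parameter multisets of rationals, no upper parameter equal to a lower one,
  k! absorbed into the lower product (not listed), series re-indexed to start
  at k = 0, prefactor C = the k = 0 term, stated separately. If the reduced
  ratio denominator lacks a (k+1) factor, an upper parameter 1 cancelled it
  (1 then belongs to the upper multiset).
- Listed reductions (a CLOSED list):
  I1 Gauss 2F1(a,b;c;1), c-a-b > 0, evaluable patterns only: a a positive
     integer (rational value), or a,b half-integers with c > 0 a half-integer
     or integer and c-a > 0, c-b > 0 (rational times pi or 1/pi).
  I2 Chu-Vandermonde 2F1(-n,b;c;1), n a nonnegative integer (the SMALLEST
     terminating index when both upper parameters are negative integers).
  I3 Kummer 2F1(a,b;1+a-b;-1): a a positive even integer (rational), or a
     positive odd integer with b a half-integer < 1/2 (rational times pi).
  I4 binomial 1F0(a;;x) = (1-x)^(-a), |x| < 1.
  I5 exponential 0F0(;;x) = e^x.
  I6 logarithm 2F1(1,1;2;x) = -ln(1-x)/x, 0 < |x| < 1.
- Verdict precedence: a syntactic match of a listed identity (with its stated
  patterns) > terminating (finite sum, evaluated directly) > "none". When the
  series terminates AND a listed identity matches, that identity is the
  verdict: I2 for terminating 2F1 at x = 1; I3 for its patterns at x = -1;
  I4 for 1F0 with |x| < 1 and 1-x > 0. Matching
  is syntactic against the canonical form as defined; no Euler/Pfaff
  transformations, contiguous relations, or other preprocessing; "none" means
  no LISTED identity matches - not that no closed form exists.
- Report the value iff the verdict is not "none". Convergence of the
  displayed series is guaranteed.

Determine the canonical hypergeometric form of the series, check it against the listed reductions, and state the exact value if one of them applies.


Canonical form: C = 7/4 times 2F2 with upper {-7, 5/4}, lower {-5/4, 2/3}, x = 8/9. Verdict: terminating - upper -7 stops the sum at k = 7; the 8 terms are added exactly. Hence: -1547177411/33519420.

The tell: t_0 = 7/4 here, and the factor k + 3/2 cancels (top and bottom), leaving C = 7/4.
Ratio: r(k) = (8/9) * (k-7) (k+5/4) / [(k-5/4) (k+2/3) (k+1)] - rational; roots negated = parameters, x = (8/9), C = 7/4.


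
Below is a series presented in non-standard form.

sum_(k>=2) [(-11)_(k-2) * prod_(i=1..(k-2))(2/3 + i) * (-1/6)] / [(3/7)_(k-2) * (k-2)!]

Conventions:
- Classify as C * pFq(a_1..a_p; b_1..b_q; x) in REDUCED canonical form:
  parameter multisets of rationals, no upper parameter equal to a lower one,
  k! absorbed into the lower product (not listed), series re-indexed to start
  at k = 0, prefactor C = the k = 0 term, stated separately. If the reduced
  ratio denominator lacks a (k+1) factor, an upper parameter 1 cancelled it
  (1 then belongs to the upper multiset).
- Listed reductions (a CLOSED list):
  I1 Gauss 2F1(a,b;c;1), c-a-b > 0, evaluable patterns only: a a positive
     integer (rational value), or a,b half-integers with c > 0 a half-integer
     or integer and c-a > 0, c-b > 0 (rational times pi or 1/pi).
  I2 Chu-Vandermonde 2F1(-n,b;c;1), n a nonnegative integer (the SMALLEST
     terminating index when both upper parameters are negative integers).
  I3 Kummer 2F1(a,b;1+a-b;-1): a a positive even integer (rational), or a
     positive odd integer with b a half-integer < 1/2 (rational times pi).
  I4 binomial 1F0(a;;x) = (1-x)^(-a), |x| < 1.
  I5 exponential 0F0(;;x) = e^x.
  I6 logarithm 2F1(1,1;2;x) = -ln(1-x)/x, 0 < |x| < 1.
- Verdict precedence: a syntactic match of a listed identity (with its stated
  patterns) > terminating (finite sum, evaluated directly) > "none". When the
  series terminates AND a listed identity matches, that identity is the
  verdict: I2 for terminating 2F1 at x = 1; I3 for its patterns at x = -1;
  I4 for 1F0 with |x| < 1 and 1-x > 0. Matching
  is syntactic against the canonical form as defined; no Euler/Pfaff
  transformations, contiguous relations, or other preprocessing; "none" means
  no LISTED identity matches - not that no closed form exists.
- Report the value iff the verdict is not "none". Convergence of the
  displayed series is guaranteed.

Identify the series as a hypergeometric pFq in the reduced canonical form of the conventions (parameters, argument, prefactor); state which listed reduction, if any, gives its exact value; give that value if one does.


Canonical form: C = -1/6 times 2F1 with upper {-11, 5/3}, lower {3/7}, x = 1. Verdict: Chu-Vandermonde (I2) matches (terminating 2F1 at x = 1 with n = 11, b = 5/3, c = 3/7). Its exact value is -9927805928920/5569297507276533.

The tell: t_0 = -1/6 here, and the running product (C = -1/6, x = 1) telescopes to a rising factorial.
Term ratio: r(k) = 1 * (k-11) (k+5/3) / [(k+3/7) (k+1)] - rational in k, leading ratio 1; with t_0 = -1/6, classification follows.


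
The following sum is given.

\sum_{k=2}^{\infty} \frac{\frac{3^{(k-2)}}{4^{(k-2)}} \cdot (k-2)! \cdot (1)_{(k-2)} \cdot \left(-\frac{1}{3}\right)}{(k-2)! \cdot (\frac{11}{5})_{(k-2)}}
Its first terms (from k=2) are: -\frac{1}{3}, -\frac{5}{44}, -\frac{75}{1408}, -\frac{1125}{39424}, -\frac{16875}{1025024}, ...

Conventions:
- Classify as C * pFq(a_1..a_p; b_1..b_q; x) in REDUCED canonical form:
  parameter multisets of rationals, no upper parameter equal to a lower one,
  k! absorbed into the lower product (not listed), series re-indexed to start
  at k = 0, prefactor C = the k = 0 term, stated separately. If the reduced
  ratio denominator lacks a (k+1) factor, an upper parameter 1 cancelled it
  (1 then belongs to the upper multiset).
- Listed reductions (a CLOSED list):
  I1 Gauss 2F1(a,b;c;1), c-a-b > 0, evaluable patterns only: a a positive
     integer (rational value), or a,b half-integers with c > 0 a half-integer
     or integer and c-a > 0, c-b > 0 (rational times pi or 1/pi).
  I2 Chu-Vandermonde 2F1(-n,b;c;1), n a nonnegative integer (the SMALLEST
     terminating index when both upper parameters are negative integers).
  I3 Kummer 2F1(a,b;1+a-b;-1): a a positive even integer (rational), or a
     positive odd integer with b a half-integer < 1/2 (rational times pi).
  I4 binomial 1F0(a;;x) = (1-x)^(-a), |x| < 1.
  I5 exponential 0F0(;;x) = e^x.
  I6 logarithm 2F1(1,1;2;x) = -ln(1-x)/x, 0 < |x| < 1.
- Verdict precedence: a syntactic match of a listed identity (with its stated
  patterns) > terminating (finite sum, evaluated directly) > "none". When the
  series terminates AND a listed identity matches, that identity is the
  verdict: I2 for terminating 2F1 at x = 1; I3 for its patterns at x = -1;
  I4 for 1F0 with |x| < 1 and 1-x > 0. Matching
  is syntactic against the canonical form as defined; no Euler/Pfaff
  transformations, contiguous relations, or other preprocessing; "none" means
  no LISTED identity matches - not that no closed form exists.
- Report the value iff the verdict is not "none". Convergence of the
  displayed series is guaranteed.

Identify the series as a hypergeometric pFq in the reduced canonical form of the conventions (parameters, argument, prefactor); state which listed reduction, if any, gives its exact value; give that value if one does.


This is -\frac{1}{3} * 2F1(1, 1; \frac{11}{5}; \frac{3}{4}) in reduced canonical form. Verdict: none (x = \frac{3}{4}): each listed identity misses the multisets {1, 1} ; {\frac{11}{5}}.

Key observation: x = \frac{3}{4} and the factorial ratio (C = -1/3) (k+a-1)!/(a-1)! is a rising factorial (a)_k.
Ratio: r(k) = \frac{3}{4} * (k+1) (k+1) / [(k+\frac{11}{5}) (k+1)] ; factor over Q: parameters, x = \frac{3}{4}, and C = -\frac{1}{3}.


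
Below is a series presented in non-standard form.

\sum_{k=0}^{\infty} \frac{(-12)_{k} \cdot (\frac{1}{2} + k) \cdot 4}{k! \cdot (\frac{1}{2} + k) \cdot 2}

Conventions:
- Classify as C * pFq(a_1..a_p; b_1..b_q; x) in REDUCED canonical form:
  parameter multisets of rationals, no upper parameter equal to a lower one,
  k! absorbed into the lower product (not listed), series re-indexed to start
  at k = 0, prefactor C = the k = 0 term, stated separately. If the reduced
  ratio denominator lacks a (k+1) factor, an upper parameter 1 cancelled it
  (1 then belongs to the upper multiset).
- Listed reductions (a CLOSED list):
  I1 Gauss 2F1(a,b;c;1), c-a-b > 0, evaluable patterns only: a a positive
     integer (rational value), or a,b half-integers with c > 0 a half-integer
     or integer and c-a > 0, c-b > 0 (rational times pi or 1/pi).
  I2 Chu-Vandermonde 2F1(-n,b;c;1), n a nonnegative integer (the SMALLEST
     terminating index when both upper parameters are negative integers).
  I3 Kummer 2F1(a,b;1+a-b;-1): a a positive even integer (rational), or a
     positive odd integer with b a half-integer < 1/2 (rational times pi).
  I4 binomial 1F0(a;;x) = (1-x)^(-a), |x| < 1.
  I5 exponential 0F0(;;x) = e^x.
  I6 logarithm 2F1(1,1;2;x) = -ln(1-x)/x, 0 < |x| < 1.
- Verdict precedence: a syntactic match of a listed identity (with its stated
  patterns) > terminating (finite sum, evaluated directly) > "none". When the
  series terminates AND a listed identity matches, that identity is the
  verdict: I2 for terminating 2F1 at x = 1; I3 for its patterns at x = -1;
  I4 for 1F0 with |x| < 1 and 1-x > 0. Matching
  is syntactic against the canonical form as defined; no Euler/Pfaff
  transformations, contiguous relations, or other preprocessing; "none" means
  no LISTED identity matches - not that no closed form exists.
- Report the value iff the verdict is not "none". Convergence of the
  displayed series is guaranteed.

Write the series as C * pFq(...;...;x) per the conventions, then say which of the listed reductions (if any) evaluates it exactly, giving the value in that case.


The series (x = 1) is 1F0: upper {-12}, lower {-}, prefactor 2. Verdict: terminating - no listed pattern fits, but -12 in the upper list cuts the series at k = 12; direct evaluation. Exact value: 0.

First insight: t_0 being 2, the constant factors (prefactor 2) combine into one prefactor.
Ratio: r(k) = 1 * (k-12) / [(k+1)] ; factor over Q: parameters, x = 1, and C = 2.
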